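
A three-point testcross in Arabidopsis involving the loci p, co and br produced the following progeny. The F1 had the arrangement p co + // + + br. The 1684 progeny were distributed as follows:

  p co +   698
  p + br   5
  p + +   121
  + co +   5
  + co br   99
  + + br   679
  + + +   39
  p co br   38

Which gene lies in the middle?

The two rarest classes, + co + and p + br, are the double crossovers. Comparing them with the parentals, only the p allele has switched, so p is the middle locus and the order is br – p – co.

p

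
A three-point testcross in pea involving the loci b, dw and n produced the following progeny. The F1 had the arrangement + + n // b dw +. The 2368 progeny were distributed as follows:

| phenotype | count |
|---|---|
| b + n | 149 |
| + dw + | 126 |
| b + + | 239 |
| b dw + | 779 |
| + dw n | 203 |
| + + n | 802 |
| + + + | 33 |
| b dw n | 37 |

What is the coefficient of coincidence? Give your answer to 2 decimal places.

The two rarest classes, + + + and b dw n, are the double crossovers. Comparing them with the parentals, only the n allele has switched, so n is the middle locus and the order is dw – n – b.
dw–n: (442 + 70)/2368 = 0.2162; n–b: (275 + 70)/2368 = 0.1457.
Expected DCO frequency = 0.2162 × 0.1457 ≈ 0.03150; observed = 70/2368 ≈ 0.02956.
Coefficient of coincidence = 0.02956/0.03150 ≈ 0.94.

0.94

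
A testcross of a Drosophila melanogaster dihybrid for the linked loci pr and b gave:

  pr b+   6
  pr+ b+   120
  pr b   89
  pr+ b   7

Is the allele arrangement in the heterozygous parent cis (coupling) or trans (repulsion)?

The two most frequent classes are pr+ b+ (120) and pr b (89); these are the parental (non-recombinant) types.
So the F1 carried pr+ b+ on one chromosome and pr b on the other — the recessive alleles are on the same chromosome (cis / coupling).

cis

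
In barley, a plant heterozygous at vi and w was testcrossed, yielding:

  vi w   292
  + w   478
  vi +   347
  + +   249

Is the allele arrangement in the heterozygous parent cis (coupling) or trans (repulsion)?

The two most frequent classes are + w (478) and vi + (347); these are the parental (non-recombinant) types.
So the F1 carried + w on one chromosome and vi + on the other — the recessive alleles are on opposite chromosomes (trans / repulsion).

trans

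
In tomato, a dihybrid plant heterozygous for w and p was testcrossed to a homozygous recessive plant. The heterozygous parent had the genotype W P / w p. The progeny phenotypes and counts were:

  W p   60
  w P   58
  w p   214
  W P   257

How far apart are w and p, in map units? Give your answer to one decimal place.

The recombinant classes are W p and w P: 60 + 58 = 118.
Recombination frequency = 118/589 = 0.2003 ≈ 20.0%, i.e. 20.0 map units.

20.0 map units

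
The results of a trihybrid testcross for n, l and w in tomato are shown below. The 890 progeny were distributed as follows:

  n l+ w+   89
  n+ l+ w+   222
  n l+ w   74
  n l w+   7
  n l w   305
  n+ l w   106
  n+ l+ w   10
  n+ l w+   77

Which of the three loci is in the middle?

w

The two most frequent reciprocal classes, n+ l+ w+ and n l w, are the parental types, so the F1 was n+ l+ w+ / n l w.
The two rarest classes, n+ l+ w and n l w+, are the double crossovers. Comparing them with the parentals, only the w allele has switched, so w is the middle locus and the order is l – w – n.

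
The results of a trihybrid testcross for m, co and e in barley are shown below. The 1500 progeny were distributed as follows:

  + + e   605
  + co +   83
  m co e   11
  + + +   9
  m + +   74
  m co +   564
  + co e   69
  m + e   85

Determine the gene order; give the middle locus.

e

The two most frequent reciprocal classes, m co + and + + e, are the parental types, so the F1 was m co + / + + e.
The two rarest classes, m co e and + + +, are the double crossovers. Comparing them with the parentals, only the e allele has switched, so e is the middle locus and the order is m – e – co.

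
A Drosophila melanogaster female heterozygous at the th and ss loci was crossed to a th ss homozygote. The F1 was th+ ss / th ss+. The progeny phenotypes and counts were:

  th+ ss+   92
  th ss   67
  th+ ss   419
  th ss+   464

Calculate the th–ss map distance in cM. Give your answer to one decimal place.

The recombinant classes are th+ ss+ and th ss: 92 + 67 = 159.
Recombination frequency = 159/1042 = 0.1526 ≈ 15.3%, i.e. 15.3 cM.

15.3 cM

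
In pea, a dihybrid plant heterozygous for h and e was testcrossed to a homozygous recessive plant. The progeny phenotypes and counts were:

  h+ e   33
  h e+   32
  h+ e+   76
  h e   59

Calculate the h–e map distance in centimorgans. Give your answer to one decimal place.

The two most frequent classes, h+ e+ (76) and h e (59), are the parental types, so the F1 was h+ e+ / h e.
The recombinant classes are h+ e and h e+: 33 + 32 = 65.
Recombination frequency = 65/200 = 0.3250 ≈ 32.5%, i.e. 32.5 centimorgans.

32.5 centimorgans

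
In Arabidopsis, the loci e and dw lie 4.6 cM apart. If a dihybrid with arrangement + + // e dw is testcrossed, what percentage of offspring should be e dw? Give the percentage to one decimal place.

47.7%

A map distance of 4.6 cM corresponds to a recombination frequency of 0.046.
The F1 is + + / e dw, so e dw is a parental gamete class with expected frequency (1 − r)/2 = 0.954/2 = 0.4770.
That is 0.4770 = 47.7% of the progeny.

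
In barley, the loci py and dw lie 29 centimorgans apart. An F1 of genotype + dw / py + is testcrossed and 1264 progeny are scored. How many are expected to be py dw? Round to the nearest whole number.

183

A map distance of 29 centimorgans corresponds to a recombination frequency of 0.290.
The F1 is + dw / py +, so py dw is a recombinant gamete class with expected frequency r/2 = 0.290/2 = 0.1450.
Expected number = 0.1450 × 1264 = 183.28 ≈ 183.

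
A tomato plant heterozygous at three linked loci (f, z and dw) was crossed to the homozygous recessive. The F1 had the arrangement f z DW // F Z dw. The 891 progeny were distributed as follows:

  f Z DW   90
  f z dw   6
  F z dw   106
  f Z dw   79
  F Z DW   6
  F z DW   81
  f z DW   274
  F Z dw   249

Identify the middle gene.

dw

The two rarest classes, f z dw and F Z DW, are the double crossovers. Comparing them with the parentals, only the dw allele has switched, so dw is the middle locus and the order is z – dw – f.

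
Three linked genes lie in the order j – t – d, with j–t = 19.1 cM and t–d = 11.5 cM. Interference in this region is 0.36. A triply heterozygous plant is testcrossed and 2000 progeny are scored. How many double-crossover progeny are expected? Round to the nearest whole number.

28

Map distances give recombination frequencies of 0.191 and 0.115 for the two intervals.
With interference 0.36 (so coincidence = 0.64), expected double-crossover frequency = 0.191 × 0.115 × 0.64 = 0.01406.
Expected number = 0.01406 × 2000 = 28.12 ≈ 28.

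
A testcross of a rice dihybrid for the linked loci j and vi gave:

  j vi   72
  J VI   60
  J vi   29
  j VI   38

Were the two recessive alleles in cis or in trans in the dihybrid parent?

cis

The two most frequent classes are J VI (60) and j vi (72); these are the parental (non-recombinant) types.
So the F1 carried J VI on one chromosome and j vi on the other — the recessive alleles are on the same chromosome (cis / coupling).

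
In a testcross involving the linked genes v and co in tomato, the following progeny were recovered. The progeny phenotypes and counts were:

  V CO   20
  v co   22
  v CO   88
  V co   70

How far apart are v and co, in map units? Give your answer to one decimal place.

The two most frequent classes, V co (70) and v CO (88), are the parental types, so the F1 was V co / v CO.
The recombinant classes are V CO and v co: 20 + 22 = 42.
Recombination frequency = 42/200 = 0.2100 ≈ 21.0%, i.e. 21.0 map units.

21.0 map units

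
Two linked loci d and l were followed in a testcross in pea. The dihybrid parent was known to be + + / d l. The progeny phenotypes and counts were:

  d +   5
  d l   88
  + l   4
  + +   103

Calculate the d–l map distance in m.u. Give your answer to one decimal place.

The recombinant classes are + l and d +: 4 + 5 = 9.
Recombination frequency = 9/200 = 0.0450 ≈ 4.5%, i.e. 4.5 m.u.

4.5 m.u.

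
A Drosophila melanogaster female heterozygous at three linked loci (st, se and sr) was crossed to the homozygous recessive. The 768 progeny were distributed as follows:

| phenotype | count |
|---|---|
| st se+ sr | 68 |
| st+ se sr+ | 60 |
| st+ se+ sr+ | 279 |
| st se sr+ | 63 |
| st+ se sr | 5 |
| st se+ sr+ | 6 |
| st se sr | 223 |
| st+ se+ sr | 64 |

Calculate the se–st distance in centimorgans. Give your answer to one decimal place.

The two most frequent reciprocal classes, st+ se+ sr+ and st se sr, are the parental types, so the F1 was st+ se+ sr+ / st se sr.
The two rarest classes, st se+ sr+ and st+ se sr, are the double crossovers. Comparing them with the parentals, only the st allele has switched, so st is the middle locus and the order is se – st – sr.
Crossovers in the se–st interval produce the single-crossover classes st+ se sr+ and st se+ sr (60 + 68 = 128) plus the double crossovers (11).
RF(se–st) = (128 + 11) / 768 = 139/768 = 0.1810 → 18.1 centimorgans.

18.1 centimorgans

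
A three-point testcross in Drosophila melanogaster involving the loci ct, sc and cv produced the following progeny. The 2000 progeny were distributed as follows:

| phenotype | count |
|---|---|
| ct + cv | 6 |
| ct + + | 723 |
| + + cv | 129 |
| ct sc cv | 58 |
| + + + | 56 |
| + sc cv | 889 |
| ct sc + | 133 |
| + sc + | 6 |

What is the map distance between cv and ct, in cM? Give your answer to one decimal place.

The two most frequent reciprocal classes, + sc cv and ct + +, are the parental types, so the F1 was + sc cv / ct + +.
The two rarest classes, + sc + and ct + cv, are the double crossovers. Comparing them with the parentals, only the cv allele has switched, so cv is the middle locus and the order is sc – cv – ct.
Crossovers in the cv–ct interval produce the single-crossover classes ct sc cv and + + + (58 + 56 = 114) plus the double crossovers (12).
RF(cv–ct) = (114 + 12) / 2000 = 126/2000 = 0.0630 → 6.3 cM.

6.3 cM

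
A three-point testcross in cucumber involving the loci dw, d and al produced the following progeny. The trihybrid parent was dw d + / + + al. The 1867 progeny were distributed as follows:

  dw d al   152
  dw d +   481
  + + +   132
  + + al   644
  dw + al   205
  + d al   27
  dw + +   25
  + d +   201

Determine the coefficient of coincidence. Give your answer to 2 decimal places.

The two rarest classes, dw + + and + d al, are the double crossovers. Comparing them with the parentals, only the d allele has switched, so d is the middle locus and the order is al – d – dw.
al–d: (284 + 52)/1867 = 0.1800; d–dw: (406 + 52)/1867 = 0.2453.
Expected DCO frequency = 0.1800 × 0.2453 ≈ 0.04415; observed = 52/1867 ≈ 0.02785.
Coefficient of coincidence = 0.02785/0.04415 ≈ 0.63.

0.63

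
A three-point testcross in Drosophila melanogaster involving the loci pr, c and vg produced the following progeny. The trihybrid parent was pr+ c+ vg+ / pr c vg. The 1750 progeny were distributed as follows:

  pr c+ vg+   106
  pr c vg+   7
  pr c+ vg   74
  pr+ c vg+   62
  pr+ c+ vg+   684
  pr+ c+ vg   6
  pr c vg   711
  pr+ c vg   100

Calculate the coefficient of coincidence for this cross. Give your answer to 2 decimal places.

The two rarest classes, pr+ c+ vg and pr c vg+, are the double crossovers. Comparing them with the parentals, only the vg allele has switched, so vg is the middle locus and the order is c – vg – pr.
c–vg: (136 + 13)/1750 = 0.0851; vg–pr: (206 + 13)/1750 = 0.1251.
Expected DCO frequency = 0.0851 × 0.1251 ≈ 0.01065; observed = 13/1750 ≈ 0.00743.
Coefficient of coincidence = 0.00743/0.01065 ≈ 0.70.

0.70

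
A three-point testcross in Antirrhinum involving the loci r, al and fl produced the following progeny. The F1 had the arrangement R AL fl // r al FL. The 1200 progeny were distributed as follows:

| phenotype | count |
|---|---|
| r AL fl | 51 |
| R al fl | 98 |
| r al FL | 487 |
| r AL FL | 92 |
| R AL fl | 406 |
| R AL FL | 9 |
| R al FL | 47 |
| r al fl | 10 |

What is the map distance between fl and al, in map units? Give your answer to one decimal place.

The two rarest classes, R AL FL and r al fl, are the double crossovers. Comparing them with the parentals, only the fl allele has switched, so fl is the middle locus and the order is r – fl – al.
Crossovers in the fl–al interval produce the single-crossover classes R al fl and r AL FL (98 + 92 = 190) plus the double crossovers (19).
RF(fl–al) = (190 + 19) / 1200 = 209/1200 = 0.1742 → 17.4 map units.

17.4 map units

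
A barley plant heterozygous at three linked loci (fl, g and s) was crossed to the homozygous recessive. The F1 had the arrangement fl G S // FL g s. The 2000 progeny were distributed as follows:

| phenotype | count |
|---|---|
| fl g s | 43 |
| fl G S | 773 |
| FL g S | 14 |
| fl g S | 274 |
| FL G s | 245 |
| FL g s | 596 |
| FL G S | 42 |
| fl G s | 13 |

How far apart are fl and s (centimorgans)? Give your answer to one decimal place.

The two rarest classes, fl G s and FL g S, are the double crossovers. Comparing them with the parentals, only the s allele has switched, so s is the middle locus and the order is g – s – fl.
Crossovers in the s–fl interval produce the single-crossover classes FL G S and fl g s (42 + 43 = 85) plus the double crossovers (27).
RF(s–fl) = (85 + 27) / 2000 = 112/2000 = 0.0560 → 5.6 centimorgans.

5.6 centimorgans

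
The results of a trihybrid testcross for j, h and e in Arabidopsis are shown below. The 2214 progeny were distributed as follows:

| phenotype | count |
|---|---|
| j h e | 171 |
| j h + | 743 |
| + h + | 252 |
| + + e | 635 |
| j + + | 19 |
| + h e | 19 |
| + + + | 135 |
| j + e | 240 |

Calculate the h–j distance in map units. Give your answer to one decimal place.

The two most frequent reciprocal classes, j h + and + + e, are the parental types, so the F1 was j h + / + + e.
The two rarest classes, j + + and + h e, are the double crossovers. Comparing them with the parentals, only the h allele has switched, so h is the middle locus and the order is e – h – j.
Crossovers in the h–j interval produce the single-crossover classes + h + and j + e (252 + 240 = 492) plus the double crossovers (38).
RF(h–j) = (492 + 38) / 2214 = 530/2214 = 0.2394 → 23.9 map units.

23.9 map units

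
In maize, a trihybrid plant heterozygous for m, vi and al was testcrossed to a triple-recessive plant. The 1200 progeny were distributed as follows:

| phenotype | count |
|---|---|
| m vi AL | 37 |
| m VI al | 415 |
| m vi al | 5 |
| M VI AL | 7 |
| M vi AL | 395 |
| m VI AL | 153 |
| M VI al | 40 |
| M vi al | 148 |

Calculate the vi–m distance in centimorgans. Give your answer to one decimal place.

The two most frequent reciprocal classes, m VI al and M vi AL, are the parental types, so the F1 was m VI al / M vi AL.
The two rarest classes, m vi al and M VI AL, are the double crossovers. Comparing them with the parentals, only the vi allele has switched, so vi is the middle locus and the order is al – vi – m.
Crossovers in the vi–m interval produce the single-crossover classes M VI al and m vi AL (40 + 37 = 77) plus the double crossovers (12).
RF(vi–m) = (77 + 12) / 1200 = 89/1200 = 0.0742 → 7.4 centimorgans.

7.4 centimorgans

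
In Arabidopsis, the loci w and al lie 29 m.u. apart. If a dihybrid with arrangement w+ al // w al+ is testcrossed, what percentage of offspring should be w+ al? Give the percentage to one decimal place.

35.5%

A map distance of 29 m.u. corresponds to a recombination frequency of 0.290.
The F1 is w+ al / w al+, so w+ al is a parental gamete class with expected frequency (1 − r)/2 = 0.710/2 = 0.3550.
That is 0.3550 = 35.5% of the progeny.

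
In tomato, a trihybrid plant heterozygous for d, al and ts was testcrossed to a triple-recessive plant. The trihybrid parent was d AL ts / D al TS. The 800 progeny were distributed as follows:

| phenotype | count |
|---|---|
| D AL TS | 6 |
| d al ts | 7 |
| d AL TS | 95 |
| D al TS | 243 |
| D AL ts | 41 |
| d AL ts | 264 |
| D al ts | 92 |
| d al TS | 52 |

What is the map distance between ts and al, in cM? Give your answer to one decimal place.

The two rarest classes, d al ts and D AL TS, are the double crossovers. Comparing them with the parentals, only the al allele has switched, so al is the middle locus and the order is d – al – ts.
Crossovers in the al–ts interval produce the single-crossover classes d AL TS and D al ts (95 + 92 = 187) plus the double crossovers (13).
RF(al–ts) = (187 + 13) / 800 = 200/800 = 0.2500 → 25.0 cM.

25.0 cM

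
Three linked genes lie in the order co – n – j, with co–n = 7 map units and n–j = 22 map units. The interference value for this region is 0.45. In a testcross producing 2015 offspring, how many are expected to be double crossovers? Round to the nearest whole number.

17

Map distances give recombination frequencies of 0.070 and 0.220 for the two intervals.
With interference 0.45 (so coincidence = 0.55), expected double-crossover frequency = 0.070 × 0.220 × 0.55 = 0.00847.
Expected number = 0.00847 × 2015 = 17.07 ≈ 17.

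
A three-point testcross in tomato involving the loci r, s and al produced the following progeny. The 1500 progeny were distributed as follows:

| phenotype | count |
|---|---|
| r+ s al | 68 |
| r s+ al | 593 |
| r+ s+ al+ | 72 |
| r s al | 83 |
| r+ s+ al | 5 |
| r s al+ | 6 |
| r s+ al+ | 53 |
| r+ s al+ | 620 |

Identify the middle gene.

The two most frequent reciprocal classes, r+ s al+ and r s+ al, are the parental types, so the F1 was r+ s al+ / r s+ al.
The two rarest classes, r s al+ and r+ s+ al, are the double crossovers. Comparing them with the parentals, only the r allele has switched, so r is the middle locus and the order is al – r – s.

r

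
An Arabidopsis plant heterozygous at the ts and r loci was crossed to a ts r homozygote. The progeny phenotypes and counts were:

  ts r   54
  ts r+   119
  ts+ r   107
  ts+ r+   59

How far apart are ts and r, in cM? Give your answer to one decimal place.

The two most frequent classes, ts+ r (107) and ts r+ (119), are the parental types, so the F1 was ts+ r / ts r+.
The recombinant classes are ts+ r+ and ts r: 59 + 54 = 113.
Recombination frequency = 113/339 = 0.3333 ≈ 33.3%, i.e. 33.3 cM.

33.3 cM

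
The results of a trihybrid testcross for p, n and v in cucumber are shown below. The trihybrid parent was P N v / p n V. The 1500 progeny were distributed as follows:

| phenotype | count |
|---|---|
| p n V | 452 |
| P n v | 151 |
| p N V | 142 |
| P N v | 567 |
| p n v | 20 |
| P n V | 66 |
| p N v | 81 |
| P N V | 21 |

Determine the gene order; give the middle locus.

The two rarest classes, P N V and p n v, are the double crossovers. Comparing them with the parentals, only the v allele has switched, so v is the middle locus and the order is p – v – n.

v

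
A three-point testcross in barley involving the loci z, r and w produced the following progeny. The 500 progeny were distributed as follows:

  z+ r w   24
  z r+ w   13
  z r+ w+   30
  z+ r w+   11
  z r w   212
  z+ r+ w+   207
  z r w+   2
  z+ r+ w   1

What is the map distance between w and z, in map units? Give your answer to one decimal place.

The two most frequent reciprocal classes, z r w and z+ r+ w+, are the parental types, so the F1 was z r w / z+ r+ w+.
The two rarest classes, z r w+ and z+ r+ w, are the double crossovers. Comparing them with the parentals, only the w allele has switched, so w is the middle locus and the order is z – w – r.
Crossovers in the z–w interval produce the single-crossover classes z+ r w and z r+ w+ (24 + 30 = 54) plus the double crossovers (3).
RF(z–w) = (54 + 3) / 500 = 57/500 = 0.1140 → 11.4 map units.

11.4 map units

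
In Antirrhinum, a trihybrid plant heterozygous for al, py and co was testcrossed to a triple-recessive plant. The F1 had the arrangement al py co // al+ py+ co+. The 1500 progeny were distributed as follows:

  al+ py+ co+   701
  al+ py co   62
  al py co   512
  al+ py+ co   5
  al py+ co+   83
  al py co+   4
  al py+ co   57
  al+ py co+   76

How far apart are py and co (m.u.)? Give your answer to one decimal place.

9.5 m.u.

The two rarest classes, al py co+ and al+ py+ co, are the double crossovers. Comparing them with the parentals, only the co allele has switched, so co is the middle locus and the order is al – co – py.
Crossovers in the co–py interval produce the single-crossover classes al py+ co and al+ py co+ (57 + 76 = 133) plus the double crossovers (9).
RF(co–py) = (133 + 9) / 1500 = 142/1500 = 0.0947 → 9.5 m.u.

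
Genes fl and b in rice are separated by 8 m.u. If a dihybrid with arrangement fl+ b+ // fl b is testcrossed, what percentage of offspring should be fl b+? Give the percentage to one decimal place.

A map distance of 8 m.u. corresponds to a recombination frequency of 0.080.
The F1 is fl+ b+ / fl b, so fl b+ is a recombinant gamete class with expected frequency r/2 = 0.080/2 = 0.0400.
That is 0.0400 = 4.0% of the progeny.

4.0%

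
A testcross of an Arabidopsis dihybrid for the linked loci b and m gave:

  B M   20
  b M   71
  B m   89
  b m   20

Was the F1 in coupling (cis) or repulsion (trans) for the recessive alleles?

trans

The two most frequent classes are B m (89) and b M (71); these are the parental (non-recombinant) types.
So the F1 carried B m on one chromosome and b M on the other — the recessive alleles are on opposite chromosomes (trans / repulsion).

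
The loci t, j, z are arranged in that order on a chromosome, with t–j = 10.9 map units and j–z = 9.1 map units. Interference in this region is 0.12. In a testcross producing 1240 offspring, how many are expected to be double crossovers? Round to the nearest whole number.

Map distances give recombination frequencies of 0.109 and 0.091 for the two intervals.
With interference 0.12 (so coincidence = 0.88), expected double-crossover frequency = 0.109 × 0.091 × 0.88 = 0.00873.
Expected number = 0.00873 × 1240 = 10.82 ≈ 11.

11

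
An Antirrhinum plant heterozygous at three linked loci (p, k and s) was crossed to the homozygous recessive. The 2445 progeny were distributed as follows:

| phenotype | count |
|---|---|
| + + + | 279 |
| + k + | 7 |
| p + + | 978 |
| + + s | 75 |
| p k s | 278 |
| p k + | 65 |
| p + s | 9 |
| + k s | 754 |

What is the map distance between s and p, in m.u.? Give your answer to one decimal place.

The two most frequent reciprocal classes, + k s and p + +, are the parental types, so the F1 was + k s / p + +.
The two rarest classes, + k + and p + s, are the double crossovers. Comparing them with the parentals, only the s allele has switched, so s is the middle locus and the order is k – s – p.
Crossovers in the s–p interval produce the single-crossover classes p k s and + + + (278 + 279 = 557) plus the double crossovers (16).
RF(s–p) = (557 + 16) / 2445 = 573/2445 = 0.2344 → 23.4 m.u.

23.4 m.u.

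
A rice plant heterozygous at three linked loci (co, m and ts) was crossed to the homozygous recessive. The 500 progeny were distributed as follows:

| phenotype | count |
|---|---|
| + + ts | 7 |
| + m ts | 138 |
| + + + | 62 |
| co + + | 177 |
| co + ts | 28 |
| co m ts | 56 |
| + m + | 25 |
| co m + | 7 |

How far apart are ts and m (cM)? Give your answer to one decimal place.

The two most frequent reciprocal classes, co + + and + m ts, are the parental types, so the F1 was co + + / + m ts.
The two rarest classes, co m + and + + ts, are the double crossovers. Comparing them with the parentals, only the m allele has switched, so m is the middle locus and the order is co – m – ts.
Crossovers in the m–ts interval produce the single-crossover classes co + ts and + m + (28 + 25 = 53) plus the double crossovers (14).
RF(m–ts) = (53 + 14) / 500 = 67/500 = 0.1340 → 13.4 cM.

13.4 cM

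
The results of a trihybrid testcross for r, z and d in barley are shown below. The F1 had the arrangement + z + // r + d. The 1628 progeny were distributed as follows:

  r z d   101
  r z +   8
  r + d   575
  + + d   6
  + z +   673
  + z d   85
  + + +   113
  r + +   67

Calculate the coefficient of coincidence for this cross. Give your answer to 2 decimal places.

The two rarest classes, r z + and + + d, are the double crossovers. Comparing them with the parentals, only the r allele has switched, so r is the middle locus and the order is z – r – d.
z–r: (214 + 14)/1628 = 0.1400; r–d: (152 + 14)/1628 = 0.1020.
Expected DCO frequency = 0.1400 × 0.1020 ≈ 0.01428; observed = 14/1628 ≈ 0.00860.
Coefficient of coincidence = 0.00860/0.01428 ≈ 0.60.

0.60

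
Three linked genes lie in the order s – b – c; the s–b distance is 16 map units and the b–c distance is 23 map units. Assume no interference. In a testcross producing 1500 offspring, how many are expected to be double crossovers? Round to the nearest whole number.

Map distances give recombination frequencies of 0.160 and 0.230 for the two intervals.
With no interference, expected double-crossover frequency = 0.160 × 0.230 = 0.03680.
Expected number = 0.03680 × 1500 = 55.20 ≈ 55.

55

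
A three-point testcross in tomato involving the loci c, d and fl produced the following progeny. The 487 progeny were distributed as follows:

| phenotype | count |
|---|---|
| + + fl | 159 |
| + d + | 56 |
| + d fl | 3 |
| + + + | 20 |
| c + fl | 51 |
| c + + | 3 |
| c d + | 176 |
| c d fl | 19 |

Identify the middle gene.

The two most frequent reciprocal classes, + + fl and c d +, are the parental types, so the F1 was + + fl / c d +.
The two rarest classes, + d fl and c + +, are the double crossovers. Comparing them with the parentals, only the d allele has switched, so d is the middle locus and the order is fl – d – c.

d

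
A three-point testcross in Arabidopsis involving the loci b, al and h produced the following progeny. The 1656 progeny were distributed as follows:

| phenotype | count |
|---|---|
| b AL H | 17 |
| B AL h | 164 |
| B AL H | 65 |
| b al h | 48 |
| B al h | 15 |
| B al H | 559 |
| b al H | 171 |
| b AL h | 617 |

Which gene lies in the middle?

The two most frequent reciprocal classes, B al H and b AL h, are the parental types, so the F1 was B al H / b AL h.
The two rarest classes, B al h and b AL H, are the double crossovers. Comparing them with the parentals, only the h allele has switched, so h is the middle locus and the order is al – h – b.

h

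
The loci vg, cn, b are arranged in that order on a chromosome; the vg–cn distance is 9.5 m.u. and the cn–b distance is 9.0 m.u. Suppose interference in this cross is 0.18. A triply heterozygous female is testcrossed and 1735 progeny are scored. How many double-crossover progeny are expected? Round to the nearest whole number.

Map distances give recombination frequencies of 0.095 and 0.090 for the two intervals.
With interference 0.18 (so coincidence = 0.82), expected double-crossover frequency = 0.095 × 0.090 × 0.82 = 0.00701.
Expected number = 0.00701 × 1735 = 12.16 ≈ 12.

12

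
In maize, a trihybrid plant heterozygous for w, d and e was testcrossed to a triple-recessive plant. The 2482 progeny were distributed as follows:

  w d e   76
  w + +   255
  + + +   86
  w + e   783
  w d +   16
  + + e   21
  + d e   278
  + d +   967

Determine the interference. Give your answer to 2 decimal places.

The two most frequent reciprocal classes, w + e and + d +, are the parental types, so the F1 was w + e / + d +.
The two rarest classes, + + e and w d +, are the double crossovers. Comparing them with the parentals, only the w allele has switched, so w is the middle locus and the order is e – w – d.
e–w: (533 + 37)/2482 = 0.2297; w–d: (162 + 37)/2482 = 0.0802.
Expected DCO frequency = 0.2297 × 0.0802 ≈ 0.01842; observed = 37/2482 ≈ 0.01491.
Coefficient of coincidence = 0.01491/0.01842 ≈ 0.81; interference = 1 − 0.81 = 0.19.

0.19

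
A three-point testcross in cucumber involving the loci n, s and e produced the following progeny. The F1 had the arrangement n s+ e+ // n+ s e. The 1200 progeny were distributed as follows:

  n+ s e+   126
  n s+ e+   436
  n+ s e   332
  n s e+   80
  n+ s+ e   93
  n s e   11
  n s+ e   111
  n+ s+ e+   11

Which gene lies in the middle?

The two rarest classes, n+ s+ e+ and n s e, are the double crossovers. Comparing them with the parentals, only the n allele has switched, so n is the middle locus and the order is e – n – s.

n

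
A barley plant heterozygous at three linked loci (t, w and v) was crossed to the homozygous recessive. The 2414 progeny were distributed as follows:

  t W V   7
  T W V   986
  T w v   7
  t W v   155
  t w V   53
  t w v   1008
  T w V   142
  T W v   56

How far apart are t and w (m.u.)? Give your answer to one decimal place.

The two most frequent reciprocal classes, t w v and T W V, are the parental types, so the F1 was t w v / T W V.
The two rarest classes, T w v and t W V, are the double crossovers. Comparing them with the parentals, only the t allele has switched, so t is the middle locus and the order is v – t – w.
Crossovers in the t–w interval produce the single-crossover classes t W v and T w V (155 + 142 = 297) plus the double crossovers (14).
RF(t–w) = (297 + 14) / 2414 = 311/2414 = 0.1288 → 12.9 m.u.

12.9 m.u.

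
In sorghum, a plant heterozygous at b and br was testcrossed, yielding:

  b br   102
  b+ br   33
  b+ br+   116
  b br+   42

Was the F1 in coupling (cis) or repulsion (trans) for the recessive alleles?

cis

The two most frequent classes are b+ br+ (116) and b br (102); these are the parental (non-recombinant) types.
So the F1 carried b+ br+ on one chromosome and b br on the other — the recessive alleles are on the same chromosome (cis / coupling).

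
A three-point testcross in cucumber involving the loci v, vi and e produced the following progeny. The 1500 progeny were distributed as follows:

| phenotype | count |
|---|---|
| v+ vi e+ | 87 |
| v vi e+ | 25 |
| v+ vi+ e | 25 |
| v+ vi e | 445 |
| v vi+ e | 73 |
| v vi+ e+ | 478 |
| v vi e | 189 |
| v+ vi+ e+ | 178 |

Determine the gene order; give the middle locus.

vi

The two most frequent reciprocal classes, v vi+ e+ and v+ vi e, are the parental types, so the F1 was v vi+ e+ / v+ vi e.
The two rarest classes, v vi e+ and v+ vi+ e, are the double crossovers. Comparing them with the parentals, only the vi allele has switched, so vi is the middle locus and the order is v – vi – e.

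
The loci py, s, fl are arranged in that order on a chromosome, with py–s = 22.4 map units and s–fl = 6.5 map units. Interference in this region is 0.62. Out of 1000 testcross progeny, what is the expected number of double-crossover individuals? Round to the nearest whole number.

Map distances give recombination frequencies of 0.224 and 0.065 for the two intervals.
With interference 0.62 (so coincidence = 0.38), expected double-crossover frequency = 0.224 × 0.065 × 0.38 = 0.00553.
Expected number = 0.00553 × 1000 = 5.53 ≈ 6.

6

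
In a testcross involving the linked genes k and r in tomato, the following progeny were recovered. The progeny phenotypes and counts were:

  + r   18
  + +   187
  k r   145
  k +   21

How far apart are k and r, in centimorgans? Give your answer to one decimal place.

10.5 centimorgans

The two most frequent classes, + + (187) and k r (145), are the parental types, so the F1 was + + / k r.
The recombinant classes are + r and k +: 18 + 21 = 39.
Recombination frequency = 39/371 = 0.1051 ≈ 10.5%, i.e. 10.5 centimorgans.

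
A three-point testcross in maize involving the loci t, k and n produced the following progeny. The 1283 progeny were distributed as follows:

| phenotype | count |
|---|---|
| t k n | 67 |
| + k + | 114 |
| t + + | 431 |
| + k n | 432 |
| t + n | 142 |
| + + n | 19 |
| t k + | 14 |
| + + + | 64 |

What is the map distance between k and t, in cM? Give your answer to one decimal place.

The two most frequent reciprocal classes, + k n and t + +, are the parental types, so the F1 was + k n / t + +.
The two rarest classes, + + n and t k +, are the double crossovers. Comparing them with the parentals, only the k allele has switched, so k is the middle locus and the order is t – k – n.
Crossovers in the t–k interval produce the single-crossover classes t k n and + + + (67 + 64 = 131) plus the double crossovers (33).
RF(t–k) = (131 + 33) / 1283 = 164/1283 = 0.1278 → 12.8 cM.

12.8 cM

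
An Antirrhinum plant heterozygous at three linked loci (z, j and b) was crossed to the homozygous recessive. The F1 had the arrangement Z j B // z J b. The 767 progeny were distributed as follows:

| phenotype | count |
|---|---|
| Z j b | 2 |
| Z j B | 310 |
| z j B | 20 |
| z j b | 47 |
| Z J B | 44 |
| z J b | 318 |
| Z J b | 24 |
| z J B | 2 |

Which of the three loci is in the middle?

b

The two rarest classes, Z j b and z J B, are the double crossovers. Comparing them with the parentals, only the b allele has switched, so b is the middle locus and the order is z – b – j.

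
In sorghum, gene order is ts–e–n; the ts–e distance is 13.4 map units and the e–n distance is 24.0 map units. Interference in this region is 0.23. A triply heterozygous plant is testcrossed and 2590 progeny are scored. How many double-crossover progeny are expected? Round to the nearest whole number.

64

Map distances give recombination frequencies of 0.134 and 0.240 for the two intervals.
With interference 0.23 (so coincidence = 0.77), expected double-crossover frequency = 0.134 × 0.240 × 0.77 = 0.02476.
Expected number = 0.02476 × 2590 = 64.14 ≈ 64.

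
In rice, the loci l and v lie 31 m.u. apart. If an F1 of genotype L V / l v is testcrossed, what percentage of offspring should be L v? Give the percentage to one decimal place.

A map distance of 31 m.u. corresponds to a recombination frequency of 0.310.
The F1 is L V / l v, so L v is a recombinant gamete class with expected frequency r/2 = 0.310/2 = 0.1550.
That is 0.1550 = 15.5% of the progeny.

15.5%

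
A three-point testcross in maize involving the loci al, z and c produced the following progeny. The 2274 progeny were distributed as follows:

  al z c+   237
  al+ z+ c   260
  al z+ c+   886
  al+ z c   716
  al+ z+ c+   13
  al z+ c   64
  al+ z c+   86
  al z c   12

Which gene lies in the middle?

al

The two most frequent reciprocal classes, al+ z c and al z+ c+, are the parental types, so the F1 was al+ z c / al z+ c+.
The two rarest classes, al z c and al+ z+ c+, are the double crossovers. Comparing them with the parentals, only the al allele has switched, so al is the middle locus and the order is z – al – c.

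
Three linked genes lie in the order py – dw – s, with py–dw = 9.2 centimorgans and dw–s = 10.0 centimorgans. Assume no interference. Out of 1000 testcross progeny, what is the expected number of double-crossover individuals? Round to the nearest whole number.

9

Map distances give recombination frequencies of 0.092 and 0.100 for the two intervals.
With no interference, expected double-crossover frequency = 0.092 × 0.100 = 0.00920.
Expected number = 0.00920 × 1000 = 9.20 ≈ 9.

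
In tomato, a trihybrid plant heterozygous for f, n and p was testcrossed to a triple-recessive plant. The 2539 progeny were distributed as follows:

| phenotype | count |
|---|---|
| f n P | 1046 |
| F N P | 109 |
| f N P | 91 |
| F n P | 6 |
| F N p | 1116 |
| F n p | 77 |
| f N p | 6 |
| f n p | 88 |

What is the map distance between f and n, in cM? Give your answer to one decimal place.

7.1 cM

The two most frequent reciprocal classes, f n P and F N p, are the parental types, so the F1 was f n P / F N p.
The two rarest classes, F n P and f N p, are the double crossovers. Comparing them with the parentals, only the f allele has switched, so f is the middle locus and the order is p – f – n.
Crossovers in the f–n interval produce the single-crossover classes f N P and F n p (91 + 77 = 168) plus the double crossovers (12).
RF(f–n) = (168 + 12) / 2539 = 180/2539 = 0.0709 → 7.1 cM.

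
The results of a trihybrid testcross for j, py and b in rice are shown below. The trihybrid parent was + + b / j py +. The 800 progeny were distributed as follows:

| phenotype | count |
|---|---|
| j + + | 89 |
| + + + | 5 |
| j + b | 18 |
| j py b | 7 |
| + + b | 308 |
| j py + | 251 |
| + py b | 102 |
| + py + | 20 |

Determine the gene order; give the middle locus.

The two rarest classes, + + + and j py b, are the double crossovers. Comparing them with the parentals, only the b allele has switched, so b is the middle locus and the order is j – b – py.

b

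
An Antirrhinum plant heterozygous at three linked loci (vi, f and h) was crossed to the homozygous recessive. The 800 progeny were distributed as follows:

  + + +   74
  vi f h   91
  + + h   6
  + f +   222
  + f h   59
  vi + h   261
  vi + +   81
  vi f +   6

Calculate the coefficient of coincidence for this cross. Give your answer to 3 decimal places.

The two most frequent reciprocal classes, + f + and vi + h, are the parental types, so the F1 was + f + / vi + h.
The two rarest classes, vi f + and + + h, are the double crossovers. Comparing them with the parentals, only the vi allele has switched, so vi is the middle locus and the order is h – vi – f.
h–vi: (140 + 12)/800 = 0.1900; vi–f: (165 + 12)/800 = 0.2213.
Expected DCO frequency = 0.1900 × 0.2213 ≈ 0.04205; observed = 12/800 ≈ 0.01500.
Coefficient of coincidence = 0.01500/0.04205 ≈ 0.357.

0.357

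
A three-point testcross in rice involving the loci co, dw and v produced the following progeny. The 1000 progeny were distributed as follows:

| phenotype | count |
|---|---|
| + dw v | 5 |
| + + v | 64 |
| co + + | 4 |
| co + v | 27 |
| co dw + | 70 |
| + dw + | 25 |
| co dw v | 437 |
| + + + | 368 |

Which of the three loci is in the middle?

The two most frequent reciprocal classes, co dw v and + + +, are the parental types, so the F1 was co dw v / + + +.
The two rarest classes, + dw v and co + +, are the double crossovers. Comparing them with the parentals, only the co allele has switched, so co is the middle locus and the order is v – co – dw.

co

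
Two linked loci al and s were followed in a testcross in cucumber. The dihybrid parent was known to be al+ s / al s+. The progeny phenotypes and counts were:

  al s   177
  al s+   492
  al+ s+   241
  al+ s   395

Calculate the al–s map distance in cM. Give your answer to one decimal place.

The recombinant classes are al+ s+ and al s: 241 + 177 = 418.
Recombination frequency = 418/1305 = 0.3203 ≈ 32.0%, i.e. 32.0 cM.

32.0 cM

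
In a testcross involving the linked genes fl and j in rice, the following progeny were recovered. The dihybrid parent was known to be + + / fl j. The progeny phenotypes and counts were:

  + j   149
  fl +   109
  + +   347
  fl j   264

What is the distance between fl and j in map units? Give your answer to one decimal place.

The recombinant classes are + j and fl +: 149 + 109 = 258.
Recombination frequency = 258/869 = 0.2969 ≈ 29.7%, i.e. 29.7 map units.

29.7 map units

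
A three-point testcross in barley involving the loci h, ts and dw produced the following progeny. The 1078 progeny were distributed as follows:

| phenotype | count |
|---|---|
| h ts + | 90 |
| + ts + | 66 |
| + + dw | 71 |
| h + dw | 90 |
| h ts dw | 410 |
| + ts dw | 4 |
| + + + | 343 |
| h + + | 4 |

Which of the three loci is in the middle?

h

The two most frequent reciprocal classes, + + + and h ts dw, are the parental types, so the F1 was + + + / h ts dw.
The two rarest classes, h + + and + ts dw, are the double crossovers. Comparing them with the parentals, only the h allele has switched, so h is the middle locus and the order is ts – h – dw.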